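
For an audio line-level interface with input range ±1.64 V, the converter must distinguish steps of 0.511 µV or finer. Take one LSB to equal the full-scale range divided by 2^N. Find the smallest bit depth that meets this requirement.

Range = 1.64 − (-1.64) = 3.28 V.
Levels needed ≥ 3.28/0.511 µV = 6.419e6. 2^23 = 8388608 suffices, so N_min = 23.

23 bits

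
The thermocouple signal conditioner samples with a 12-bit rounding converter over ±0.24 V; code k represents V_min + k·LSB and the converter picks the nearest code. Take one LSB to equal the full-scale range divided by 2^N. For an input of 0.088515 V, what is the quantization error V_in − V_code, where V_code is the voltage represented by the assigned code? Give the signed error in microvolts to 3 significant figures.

+38.4 µV

Full-scale range = 0.24 V − (-0.24 V) = 0.48 V. LSB = 0.48 V / 2^12 ≈ 117.2 µV.
Position in LSBs: (0.088515 − (-0.24)) × 4096/0.48 = 2803.3280; rounding gives k = 2803.
V_code = -0.24 + (2803/4096) × 0.48 = 0.08847656250 V.
Error = V_in − V_code = 0.088515 − (0.08847656250) = +38.4 µV.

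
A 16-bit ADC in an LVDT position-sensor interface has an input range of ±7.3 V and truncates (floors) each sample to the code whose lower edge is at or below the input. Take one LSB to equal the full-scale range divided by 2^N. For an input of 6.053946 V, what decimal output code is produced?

Span: 7.3 V − (-7.3 V) = 14.6 V. LSB = 14.6 V / 2^16 ≈ 222.8 µV.
code = ⌊(V_in − V_min)/LSB⌋ = ⌊(V_in − V_min) × 2^16 / range⌋
     = ⌊(6.053946 − (-7.3)) × 65536 / 14.6⌋ = ⌊13.353946 × 65536/14.6⌋
     = ⌊59942.754⌋ = 59942.

59942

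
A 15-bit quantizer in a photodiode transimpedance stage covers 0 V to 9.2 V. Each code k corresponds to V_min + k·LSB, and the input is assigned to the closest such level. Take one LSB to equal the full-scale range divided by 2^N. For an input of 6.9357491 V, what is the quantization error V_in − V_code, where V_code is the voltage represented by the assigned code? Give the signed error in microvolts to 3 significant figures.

+92.4 µV

Full-scale range = 9.2 V. LSB = 9.2 V / 2^15 ≈ 280.8 µV.
(6.9357491 − (0)) / LSB = 6.9357491 × 32768/9.2 = 24703.3290. Nearest integer: k = 24703.
V_code = V_min + k × range/2^15 = 0 + 24703 × 9.2/32768 = 6.9356567383 V.
V_in − V_code = 6.9357491 − (6.9356567383) = +92.4 µV.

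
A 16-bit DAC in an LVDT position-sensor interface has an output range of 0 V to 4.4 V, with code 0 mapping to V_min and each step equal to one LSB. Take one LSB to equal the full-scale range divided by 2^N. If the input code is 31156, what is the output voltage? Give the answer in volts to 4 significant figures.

2.092 V

Full-scale range = 4.4 V. LSB = 4.4 V / 2^16.
V_out = 0 + 31156 × (4.4/65536) V
      = 0 V + 2.09177 V = 2.09177 V.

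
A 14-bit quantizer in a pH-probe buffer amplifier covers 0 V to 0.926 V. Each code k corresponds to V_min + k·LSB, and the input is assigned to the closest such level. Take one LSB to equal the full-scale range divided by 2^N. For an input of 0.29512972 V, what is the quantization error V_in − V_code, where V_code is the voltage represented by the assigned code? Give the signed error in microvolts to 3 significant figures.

−10.2 µV

V_FS = 0.926 V. LSB = 0.926 V / 2^14 ≈ 56.52 µV.
Position in LSBs: (0.29512972 − (0)) × 16384/0.926 = 5221.8200; rounding gives k = 5222.
V_code = 0 + (5222/16384) × 0.926 = 0.29513989258 V.
V_in − V_code = 0.29512972 − (0.29513989258) = −10.2 µV.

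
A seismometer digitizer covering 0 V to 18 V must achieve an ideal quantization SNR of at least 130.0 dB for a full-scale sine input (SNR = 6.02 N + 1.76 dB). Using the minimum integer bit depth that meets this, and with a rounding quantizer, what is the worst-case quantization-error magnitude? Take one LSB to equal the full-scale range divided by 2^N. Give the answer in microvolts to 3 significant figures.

2.15 µV

Range is 18 V.
Solving 6.02 N ≥ 130.0 − 1.76: N ≥ 21.302. Round up → N = 22.
One LSB is 18 V / 4194304 = 4.2915 µV.
Half an LSB is 2.15 µV.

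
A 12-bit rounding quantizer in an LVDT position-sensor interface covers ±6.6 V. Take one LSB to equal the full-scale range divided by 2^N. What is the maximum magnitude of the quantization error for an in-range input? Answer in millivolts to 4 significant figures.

The full-scale span is 6.6 − (-6.6) = 13.2 V.
One LSB is 13.2 V / 4096 = 3.22266 mV.
|e|_max = LSB/2 = 1.611 mV.

1.611 mV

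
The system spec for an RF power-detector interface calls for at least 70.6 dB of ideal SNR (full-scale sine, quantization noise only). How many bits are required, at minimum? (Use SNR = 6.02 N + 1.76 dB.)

Required N = ⌈(70.6 − 1.76)/6.02⌉ = ⌈11.435⌉ = 12.

12 bits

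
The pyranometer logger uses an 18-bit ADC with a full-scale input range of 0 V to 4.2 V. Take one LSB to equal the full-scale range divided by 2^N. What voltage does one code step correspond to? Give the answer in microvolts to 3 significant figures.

Range is 4.2 V.
2^18 = 262144 levels.
LSB = 4.2 V ÷ 2^18 = 4.2/262144 V = 16.0 µV.

16.0 µV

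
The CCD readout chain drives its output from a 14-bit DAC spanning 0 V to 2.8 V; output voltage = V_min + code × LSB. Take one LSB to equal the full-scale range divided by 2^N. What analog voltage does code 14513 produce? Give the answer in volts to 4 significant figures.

V_FS = 2.8 V. LSB = 2.8 V / 2^14.
Output = V_min + (14513/16384) × range = 0 + 0.885803 × 2.8 V
      = 0 + 2.48025 = 2.48025 V.

2.480 V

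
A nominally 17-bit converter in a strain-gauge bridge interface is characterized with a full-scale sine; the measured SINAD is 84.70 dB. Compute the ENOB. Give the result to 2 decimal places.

ENOB = (SINAD − 1.76) / 6.02 = (84.70 − 1.76) / 6.02 = 82.94 / 6.02 = 13.7774.

13.78 bits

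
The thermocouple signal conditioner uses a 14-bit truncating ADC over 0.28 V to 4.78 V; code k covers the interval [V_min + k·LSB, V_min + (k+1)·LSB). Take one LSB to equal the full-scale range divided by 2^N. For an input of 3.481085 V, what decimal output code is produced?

The full-scale span is 4.78 − (0.28) = 4.5 V. LSB = 4.5 V / 2^14 ≈ 274.7 µV.
(V_in − V_min) × 2^14/range = (3.481085 − (0.28)) × 16384/4.5 = 11654.795.
Floor → code = 11654.

11654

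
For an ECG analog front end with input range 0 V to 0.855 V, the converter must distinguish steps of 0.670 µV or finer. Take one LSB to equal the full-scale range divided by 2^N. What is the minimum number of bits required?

21 bits

Range is 0.855 V.
0.855 V / 0.670 µV = 1.276e6. Since 2^20 = 1048576 and 2^21 = 2097152, N = 21.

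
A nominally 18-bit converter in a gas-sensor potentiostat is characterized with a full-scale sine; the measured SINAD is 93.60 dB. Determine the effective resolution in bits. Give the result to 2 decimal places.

Inverting SNR = 6.02 N + 1.76: N_eff = (93.60 − 1.76)/6.02 = 15.2558.

15.26 bits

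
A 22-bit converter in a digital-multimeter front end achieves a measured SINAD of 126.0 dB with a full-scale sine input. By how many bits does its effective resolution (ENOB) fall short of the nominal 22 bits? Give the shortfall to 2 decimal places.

N_eff = (126.0 − 1.76)/6.02 = 20.6379 bits.
22 − 20.6379 = 1.36 bits below nominal.

1.36 bits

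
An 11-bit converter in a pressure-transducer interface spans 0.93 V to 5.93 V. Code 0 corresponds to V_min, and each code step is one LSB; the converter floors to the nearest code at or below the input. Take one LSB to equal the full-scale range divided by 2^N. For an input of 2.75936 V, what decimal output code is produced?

Full-scale range = 5.93 V − (0.93 V) = 5 V. LSB = 5 V / 2^11 ≈ 2.441 mV.
(V_in − V_min) × 2^11/range = (2.75936 − (0.93)) × 2048/5 = 749.306.
Floor → code = 749.

749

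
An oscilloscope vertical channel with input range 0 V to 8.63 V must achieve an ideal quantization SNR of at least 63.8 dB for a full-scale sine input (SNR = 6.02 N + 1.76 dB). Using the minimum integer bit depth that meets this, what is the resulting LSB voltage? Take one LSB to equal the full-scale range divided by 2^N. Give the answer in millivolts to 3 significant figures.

4.21 mV

V_FS = 8.63 V.
Required N = ⌈(63.8 − 1.76)/6.02⌉ = ⌈10.306⌉ = 11.
LSB = 8.63 V / 2^11 = 4.21 mV.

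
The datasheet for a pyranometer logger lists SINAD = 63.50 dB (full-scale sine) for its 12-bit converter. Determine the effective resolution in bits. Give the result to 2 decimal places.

10.26 bits

ENOB = (SINAD − 1.76) / 6.02 = (63.50 − 1.76) / 6.02 = 61.74 / 6.02 = 10.2558.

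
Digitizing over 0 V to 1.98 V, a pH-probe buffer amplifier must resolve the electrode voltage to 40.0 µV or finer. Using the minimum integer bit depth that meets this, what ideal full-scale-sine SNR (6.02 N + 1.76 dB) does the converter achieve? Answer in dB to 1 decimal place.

Full-scale range = 1.98 V.
1.98 V / 40.0 µV = 49500. Since 2^15 = 32768 and 2^16 = 65536, N = 16.
SNR = 6.02 × 16 + 1.76 = 98.08 dB.

98.1 dB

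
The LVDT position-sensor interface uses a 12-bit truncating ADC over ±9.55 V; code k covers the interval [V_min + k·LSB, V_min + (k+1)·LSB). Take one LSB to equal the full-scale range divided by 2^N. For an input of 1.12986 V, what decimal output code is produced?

Range = 9.55 − (-9.55) = 19.1 V. LSB = 19.1 V / 2^12 ≈ 4.663 mV.
code = ⌊(V_in − V_min)/LSB⌋ = ⌊(V_in − V_min) × 2^12 / range⌋
     = ⌊(1.12986 − (-9.55)) × 4096 / 19.1⌋ = ⌊10.67986 × 4096/19.1⌋
     = ⌊2290.299⌋ = 2290.

2290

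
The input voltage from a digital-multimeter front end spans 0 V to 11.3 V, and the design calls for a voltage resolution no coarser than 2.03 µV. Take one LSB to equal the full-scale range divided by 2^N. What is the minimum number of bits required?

V_FS = 11.3 V.
Required number of levels: 11.3/2.03 µV = 5.5665e6; smallest N with 2^N ≥ that is 23.

23 bits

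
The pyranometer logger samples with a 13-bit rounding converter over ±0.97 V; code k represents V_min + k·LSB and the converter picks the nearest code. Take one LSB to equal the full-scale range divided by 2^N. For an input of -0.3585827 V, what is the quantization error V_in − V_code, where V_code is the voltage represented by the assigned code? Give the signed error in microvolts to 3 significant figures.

Full-scale range = 0.97 V − (-0.97 V) = 1.94 V. LSB = 1.94 V / 2^13 ≈ 236.8 µV.
(V_in − V_min)/LSB = (-0.3585827 − (-0.97)) × 8192/1.94 = 2581.8199 → nearest code k = 2582.
V_code = V_min + k × range/2^13 = -0.97 + 2582 × 1.94/8192 = -0.3585400391 V.
Error = V_in − V_code = -0.3585827 − (-0.3585400391) = −42.7 µV.

−42.7 µV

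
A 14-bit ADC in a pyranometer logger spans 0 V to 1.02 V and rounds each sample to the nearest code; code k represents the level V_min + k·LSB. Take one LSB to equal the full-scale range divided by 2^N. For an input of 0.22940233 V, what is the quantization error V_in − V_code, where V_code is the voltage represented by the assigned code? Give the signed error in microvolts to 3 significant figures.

−10.5 µV

Span = 1.02 V. LSB = 1.02 V / 2^14 ≈ 62.26 µV.
Position in LSBs: (0.22940233 − (0)) × 16384/1.02 = 3684.8312; rounding gives k = 3685.
V_code = V_min + k × range/2^14 = 0 + 3685 × 1.02/16384 = 0.22941284180 V.
e = 0.22940233 − (0.22941284180) = −10.5 µV.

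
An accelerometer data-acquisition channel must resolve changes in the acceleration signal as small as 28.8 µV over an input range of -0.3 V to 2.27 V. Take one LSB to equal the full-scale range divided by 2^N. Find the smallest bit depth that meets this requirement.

17 bits

Span: 2.27 V − (-0.3 V) = 2.57 V.
2.57 V / 28.8 µV = 89240. Since 2^16 = 65536 and 2^17 = 131072, N = 17.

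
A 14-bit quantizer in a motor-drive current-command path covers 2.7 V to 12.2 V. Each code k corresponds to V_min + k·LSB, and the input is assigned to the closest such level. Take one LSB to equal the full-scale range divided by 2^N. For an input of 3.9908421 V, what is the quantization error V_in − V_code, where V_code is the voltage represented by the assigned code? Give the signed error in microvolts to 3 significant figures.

+132 µV

Full-scale range = 12.2 V − (2.7 V) = 9.5 V. LSB = 9.5 V / 2^14 ≈ 0.5798 mV.
(V_in − V_min)/LSB = (3.9908421 − (2.7)) × 16384/9.5 = 2226.2270 → nearest code k = 2226.
Reconstructed level: 2.7 + 2226 × 9.5/16384 V = 3.9907104492 V.
e = 3.9908421 − (3.9907104492) = +132 µV.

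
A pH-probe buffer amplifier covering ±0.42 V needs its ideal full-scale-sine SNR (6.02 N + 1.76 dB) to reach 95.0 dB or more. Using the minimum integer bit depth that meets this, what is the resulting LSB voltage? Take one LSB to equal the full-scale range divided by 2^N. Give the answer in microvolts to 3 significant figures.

12.8 µV

Span: 0.42 V − (-0.42 V) = 0.84 V.
6.02 N + 1.76 ≥ 95.0 gives N ≥ 15.488, so the minimum integer is 16.
One LSB is 0.84 V / 65536 = 12.8 µV.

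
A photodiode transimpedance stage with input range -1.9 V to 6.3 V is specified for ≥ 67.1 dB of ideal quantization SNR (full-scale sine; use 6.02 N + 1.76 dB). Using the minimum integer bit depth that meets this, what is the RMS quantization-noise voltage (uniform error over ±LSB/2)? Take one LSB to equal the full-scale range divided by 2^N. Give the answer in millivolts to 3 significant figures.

The full-scale span is 6.3 − (-1.9) = 8.2 V.
Required N = ⌈(67.1 − 1.76)/6.02⌉ = ⌈10.854⌉ = 11.
One LSB is 8.2 V / 2048 = 4.0039 mV.
σ_q = LSB/√12 = 4.0039 mV/3.4641 = 1.16 mV.

1.16 mV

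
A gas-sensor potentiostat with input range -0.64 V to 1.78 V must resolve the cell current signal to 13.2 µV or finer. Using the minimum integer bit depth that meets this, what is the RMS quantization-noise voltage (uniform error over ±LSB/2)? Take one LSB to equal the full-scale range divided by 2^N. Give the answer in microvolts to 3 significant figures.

2.66 µV

Range = 1.78 − (-0.64) = 2.42 V.
Need 2^N ≥ 2.42 V / 13.2 µV = 183300 → N_min = 18.
LSB = 2.42 V / 2^18 = 9.2316 µV.
RMS noise = LSB/√12 = 2.66 µV.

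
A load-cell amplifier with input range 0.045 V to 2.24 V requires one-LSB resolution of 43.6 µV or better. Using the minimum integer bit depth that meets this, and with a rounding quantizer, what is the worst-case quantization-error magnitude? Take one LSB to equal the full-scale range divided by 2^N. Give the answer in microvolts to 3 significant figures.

16.7 µV

The full-scale span is 2.24 − (0.045) = 2.195 V.
Required number of levels: 2.195/43.6 µV = 50344; smallest N with 2^N ≥ that is 16.
LSB = 2.195 V / 2^16 = 33.493 µV.
Max error for round-to-nearest is LSB/2 = 16.7 µV.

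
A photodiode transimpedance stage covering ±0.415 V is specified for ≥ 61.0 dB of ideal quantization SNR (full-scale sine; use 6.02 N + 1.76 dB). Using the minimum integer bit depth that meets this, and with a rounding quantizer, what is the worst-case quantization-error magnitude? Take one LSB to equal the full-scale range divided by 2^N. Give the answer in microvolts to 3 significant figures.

The full-scale span is 0.415 − (-0.415) = 0.83 V.
N ≥ (61.0 − 1.76)/6.02 = 9.841 → N_min = 10.
LSB = 0.83 V / 2^10 = 0.81055 mV.
Half an LSB is 405 µV.

405 µV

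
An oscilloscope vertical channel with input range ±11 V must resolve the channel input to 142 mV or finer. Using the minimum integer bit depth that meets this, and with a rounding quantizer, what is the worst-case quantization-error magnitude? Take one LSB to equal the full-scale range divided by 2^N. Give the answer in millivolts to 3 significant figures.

43.0 mV

Full-scale range = 11 V − (-11 V) = 22 V.
22 V / 142 mV = 154.9. Since 2^7 = 128 and 2^8 = 256, N = 8.
Step size = 22/256 V = 85.938 mV.
|e|_max = LSB/2 = 43.0 mV.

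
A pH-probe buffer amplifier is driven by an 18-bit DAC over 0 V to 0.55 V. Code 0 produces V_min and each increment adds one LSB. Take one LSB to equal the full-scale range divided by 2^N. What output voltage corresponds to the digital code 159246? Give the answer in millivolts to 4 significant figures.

334.1 mV

Span = 0.55 V. LSB = 0.55 V / 2^18.
V_out = V_min + code × LSB = 0 V + 159246 × 0.55 V / 262144
      = 0 V + 0.334111 V = 0.334111 V.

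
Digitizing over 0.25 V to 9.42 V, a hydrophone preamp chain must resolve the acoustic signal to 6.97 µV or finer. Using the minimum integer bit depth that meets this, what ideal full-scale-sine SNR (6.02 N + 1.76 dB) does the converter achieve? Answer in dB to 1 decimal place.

Span: 9.42 V − (0.25 V) = 9.17 V.
Required number of levels: 9.17/6.97 µV = 1.3156e6; smallest N with 2^N ≥ that is 21.
6.02(21) + 1.76 = 128.18 dB.

128.2 dB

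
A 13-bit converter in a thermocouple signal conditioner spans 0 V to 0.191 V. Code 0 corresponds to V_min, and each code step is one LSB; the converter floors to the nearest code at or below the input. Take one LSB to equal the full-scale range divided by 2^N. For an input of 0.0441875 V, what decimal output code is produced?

V_FS = 0.191 V. LSB = 0.191 V / 2^13 ≈ 23.32 µV.
code = ⌊(V_in − V_min)/LSB⌋ = ⌊(V_in − V_min) × 2^13 / range⌋
     = ⌊(0.0441875 − (0)) × 8192 / 0.191⌋ = ⌊0.0441875 × 8192/0.191⌋
     = ⌊1895.204⌋ = 1895.

1895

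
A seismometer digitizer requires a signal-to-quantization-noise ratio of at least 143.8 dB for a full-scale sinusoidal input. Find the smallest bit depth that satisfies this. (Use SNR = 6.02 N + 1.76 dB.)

24 bits

6.02 N + 1.76 ≥ 143.8 gives N ≥ 23.595, so the minimum integer is 24.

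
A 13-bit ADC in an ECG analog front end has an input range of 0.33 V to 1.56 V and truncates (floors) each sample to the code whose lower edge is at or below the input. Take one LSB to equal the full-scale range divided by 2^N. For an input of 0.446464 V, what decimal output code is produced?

Range = 1.56 − (0.33) = 1.23 V. LSB = 1.23 V / 2^13 ≈ 150.1 µV.
code = ⌊(V_in − V_min)/LSB⌋ = ⌊(V_in − V_min) × 2^13 / range⌋
     = ⌊(0.446464 − (0.33)) × 8192 / 1.23⌋ = ⌊0.116464 × 8192/1.23⌋
     = ⌊775.669⌋ = 775.

775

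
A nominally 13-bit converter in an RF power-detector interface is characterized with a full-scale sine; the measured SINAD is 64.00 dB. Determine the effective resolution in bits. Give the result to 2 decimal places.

10.34 bits

ENOB = (64.00 − 1.76)/6.02 = 10.3389 bits.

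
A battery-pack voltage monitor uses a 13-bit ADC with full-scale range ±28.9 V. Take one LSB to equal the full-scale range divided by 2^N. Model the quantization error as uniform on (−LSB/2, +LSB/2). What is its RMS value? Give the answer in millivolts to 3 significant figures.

Full-scale range = 28.9 V − (-28.9 V) = 57.8 V.
LSB = 57.8 V / 2^13 = 7.0557 mV.
V_rms = LSB/√12 = 7.0557 mV / √12 = 2.04 mV.

2.04 mV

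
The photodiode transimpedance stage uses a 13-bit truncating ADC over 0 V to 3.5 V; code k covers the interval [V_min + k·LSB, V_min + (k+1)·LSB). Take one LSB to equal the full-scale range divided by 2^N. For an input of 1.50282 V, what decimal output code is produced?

V_FS = 3.5 V. LSB = 3.5 V / 2^13 ≈ 427.2 µV.
(V_in − V_min) × 2^13/range = (1.50282 − (0)) × 8192/3.5 = 3517.458.
Floor → code = 3517.

3517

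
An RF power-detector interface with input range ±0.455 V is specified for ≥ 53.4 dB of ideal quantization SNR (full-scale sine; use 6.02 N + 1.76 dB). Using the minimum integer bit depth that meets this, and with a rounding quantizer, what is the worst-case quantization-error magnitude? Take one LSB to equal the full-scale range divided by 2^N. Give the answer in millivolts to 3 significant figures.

Span: 0.455 V − (-0.455 V) = 0.91 V.
N ≥ (53.4 − 1.76)/6.02 = 8.578 → N_min = 9.
LSB = 0.91 V ÷ 2^9 = 0.91/512 V = 1.7773 mV.
Half an LSB is 0.889 mV.

0.889 mV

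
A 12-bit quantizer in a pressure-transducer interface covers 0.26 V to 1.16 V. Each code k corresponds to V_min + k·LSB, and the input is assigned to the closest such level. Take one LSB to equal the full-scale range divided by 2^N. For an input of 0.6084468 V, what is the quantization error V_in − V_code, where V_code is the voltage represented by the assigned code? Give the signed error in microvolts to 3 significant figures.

−39.5 µV

The full-scale span is 1.16 − (0.26) = 0.9 V. LSB = 0.9 V / 2^12 ≈ 219.7 µV.
(V_in − V_min)/LSB = (0.6084468 − (0.26)) × 4096/0.9 = 1585.8201 → nearest code k = 1586.
V_code = V_min + k × range/2^12 = 0.26 + 1586 × 0.9/4096 = 0.6084863281 V.
Error = V_in − V_code = 0.6084468 − (0.6084863281) = −39.5 µV.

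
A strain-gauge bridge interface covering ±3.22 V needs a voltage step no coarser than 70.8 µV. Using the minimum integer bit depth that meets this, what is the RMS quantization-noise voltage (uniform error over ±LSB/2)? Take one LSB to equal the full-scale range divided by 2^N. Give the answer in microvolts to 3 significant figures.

14.2 µV

Range = 3.22 − (-3.22) = 6.44 V.
Need 2^N ≥ 6.44 V / 70.8 µV = 90960 → N_min = 17.
LSB = 6.44 V ÷ 2^17 = 6.44/131072 V = 49.133 µV.
σ_q = LSB/√12 = 49.133 µV/3.4641 = 14.2 µV.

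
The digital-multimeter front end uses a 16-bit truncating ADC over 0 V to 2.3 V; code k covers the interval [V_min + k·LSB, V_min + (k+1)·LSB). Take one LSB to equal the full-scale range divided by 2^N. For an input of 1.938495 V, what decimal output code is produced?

55235

Full-scale range = 2.3 V. LSB = 2.3 V / 2^16 ≈ 35.10 µV.
V_in − V_min = 1.938495 − (0) = 1.938495 V.
Divide by LSB: 1.938495 × 65536/2.3 = 55235.3080.
Truncating gives code 55235.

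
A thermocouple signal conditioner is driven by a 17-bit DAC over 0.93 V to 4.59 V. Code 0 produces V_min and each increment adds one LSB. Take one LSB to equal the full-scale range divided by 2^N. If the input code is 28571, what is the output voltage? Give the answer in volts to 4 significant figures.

Range = 4.59 − (0.93) = 3.66 V. LSB = 3.66 V / 2^17.
V_out = V_min + code × LSB = 0.93 V + 28571 × 3.66 V / 131072
      = 0.93 V + 0.797805 V = 1.72780 V.

1.728 V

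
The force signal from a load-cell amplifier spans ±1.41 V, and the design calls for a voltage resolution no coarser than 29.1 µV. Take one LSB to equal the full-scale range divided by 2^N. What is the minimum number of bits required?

17 bits

Span: 1.41 V − (-1.41 V) = 2.82 V.
Levels needed ≥ 2.82/29.1 µV = 96910. 2^17 = 131072 suffices, so N_min = 17.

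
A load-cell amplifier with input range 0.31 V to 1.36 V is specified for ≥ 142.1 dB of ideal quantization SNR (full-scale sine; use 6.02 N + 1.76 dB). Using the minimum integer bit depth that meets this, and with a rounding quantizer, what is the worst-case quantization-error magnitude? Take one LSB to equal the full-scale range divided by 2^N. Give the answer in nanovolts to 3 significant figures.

31.3 nV

The full-scale span is 1.36 − (0.31) = 1.05 V.
Solving 6.02 N ≥ 142.1 − 1.76: N ≥ 23.312. Round up → N = 24.
LSB = 1.05 V ÷ 2^24 = 1.05/16777216 V = 62.585 nV.
Max error for round-to-nearest is LSB/2 = 31.3 nV.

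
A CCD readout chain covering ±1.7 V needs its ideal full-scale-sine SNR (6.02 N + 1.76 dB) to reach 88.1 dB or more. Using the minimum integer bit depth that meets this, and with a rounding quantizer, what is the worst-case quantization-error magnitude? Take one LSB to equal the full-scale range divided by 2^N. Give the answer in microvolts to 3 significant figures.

51.9 µV

Full-scale range = 1.7 V − (-1.7 V) = 3.4 V.
6.02 N + 1.76 ≥ 88.1 gives N ≥ 14.342, so the minimum integer is 15.
LSB = 3.4 V ÷ 2^15 = 3.4/32768 V = 103.76 µV.
Half an LSB is 51.9 µV.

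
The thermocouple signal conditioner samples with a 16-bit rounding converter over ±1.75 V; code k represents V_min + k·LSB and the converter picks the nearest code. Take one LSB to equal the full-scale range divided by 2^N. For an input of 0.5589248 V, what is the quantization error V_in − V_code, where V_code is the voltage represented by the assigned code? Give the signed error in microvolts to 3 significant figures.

−19.9 µV

Range = 1.75 − (-1.75) = 3.5 V. LSB = 3.5 V / 2^16 ≈ 53.41 µV.
(V_in − V_min)/LSB = (0.5589248 − (-1.75)) × 65536/3.5 = 43233.6273 → nearest code k = 43234.
V_code = V_min + k × range/2^16 = -1.75 + 43234 × 3.5/65536 = 0.55894470215 V.
Error = V_in − V_code = 0.5589248 − (0.55894470215) = −19.9 µV.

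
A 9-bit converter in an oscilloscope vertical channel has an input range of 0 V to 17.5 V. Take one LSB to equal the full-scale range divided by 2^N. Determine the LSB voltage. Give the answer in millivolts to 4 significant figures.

V_FS = 17.5 V.
2^9 = 512 levels.
LSB = 17.5 V ÷ 2^9 = 17.5/512 V = 34.18 mV.

34.18 mV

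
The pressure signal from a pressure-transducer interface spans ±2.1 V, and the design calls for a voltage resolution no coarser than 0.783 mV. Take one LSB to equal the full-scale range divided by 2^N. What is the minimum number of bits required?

Span: 2.1 V − (-2.1 V) = 4.2 V.
4.2 V / 0.783 mV = 5364. Since 2^12 = 4096 and 2^13 = 8192, N = 13.

13 bits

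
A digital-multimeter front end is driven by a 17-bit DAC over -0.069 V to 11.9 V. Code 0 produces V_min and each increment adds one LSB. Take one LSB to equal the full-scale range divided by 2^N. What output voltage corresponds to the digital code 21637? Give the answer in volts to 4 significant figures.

1.907 V

The full-scale span is 11.9 − (-0.069) = 11.969 V. LSB = 11.969 V / 2^17.
Output = V_min + (21637/131072) × range = -0.069 + 0.165077 × 11.969 V
      = -0.069 + 1.97581 = 1.90681 V.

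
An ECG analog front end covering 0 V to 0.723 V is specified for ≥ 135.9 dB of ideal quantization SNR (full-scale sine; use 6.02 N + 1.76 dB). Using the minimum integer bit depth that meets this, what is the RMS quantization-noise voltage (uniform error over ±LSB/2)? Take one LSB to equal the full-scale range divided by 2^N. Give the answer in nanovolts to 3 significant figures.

24.9 nV

V_FS = 0.723 V.
Solving 6.02 N ≥ 135.9 − 1.76: N ≥ 22.282. Round up → N = 23.
One LSB is 0.723 V / 8388608 = 86.188 nV.
V_rms = LSB/√12 = 24.9 nV.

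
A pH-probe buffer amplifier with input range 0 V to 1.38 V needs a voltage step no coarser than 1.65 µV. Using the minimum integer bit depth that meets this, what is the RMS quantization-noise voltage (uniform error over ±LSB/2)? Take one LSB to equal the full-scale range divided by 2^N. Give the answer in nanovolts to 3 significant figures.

380 nV

V_FS = 1.38 V.
Need 2^N ≥ 1.38 V / 1.65 µV = 836400 → N_min = 20.
LSB = 1.38 V / 2^20 = 1.3161 µV.
RMS noise = LSB/√12 = 380 nV.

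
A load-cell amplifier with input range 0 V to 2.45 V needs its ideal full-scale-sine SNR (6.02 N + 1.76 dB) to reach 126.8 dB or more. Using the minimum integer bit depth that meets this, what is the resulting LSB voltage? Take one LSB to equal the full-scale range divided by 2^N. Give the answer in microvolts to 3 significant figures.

1.17 µV

V_FS = 2.45 V.
6.02 N + 1.76 ≥ 126.8 gives N ≥ 20.771, so the minimum integer is 21.
LSB = 2.45 V / 2^21 = 1.17 µV.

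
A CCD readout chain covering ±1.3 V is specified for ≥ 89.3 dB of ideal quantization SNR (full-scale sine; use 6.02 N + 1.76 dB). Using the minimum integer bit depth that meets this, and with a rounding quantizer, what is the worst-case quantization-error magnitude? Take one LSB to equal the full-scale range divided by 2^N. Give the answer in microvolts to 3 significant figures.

39.7 µV

The full-scale span is 1.3 − (-1.3) = 2.6 V.
Required N = ⌈(89.3 − 1.76)/6.02⌉ = ⌈14.542⌉ = 15.
One LSB is 2.6 V / 32768 = 79.346 µV.
Half an LSB is 39.7 µV.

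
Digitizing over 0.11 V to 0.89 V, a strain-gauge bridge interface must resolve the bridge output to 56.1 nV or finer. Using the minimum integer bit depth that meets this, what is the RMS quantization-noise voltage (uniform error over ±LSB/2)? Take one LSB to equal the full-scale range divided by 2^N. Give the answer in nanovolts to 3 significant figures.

Span: 0.89 V − (0.11 V) = 0.78 V.
Levels needed ≥ 0.78/56.1 nV = 1.390e7. 2^24 = 16777216 suffices, so N_min = 24.
LSB = 0.78 V ÷ 2^24 = 0.78/16777216 V = 46.492 nV.
V_rms = LSB/√12 = 13.4 nV.

13.4 nV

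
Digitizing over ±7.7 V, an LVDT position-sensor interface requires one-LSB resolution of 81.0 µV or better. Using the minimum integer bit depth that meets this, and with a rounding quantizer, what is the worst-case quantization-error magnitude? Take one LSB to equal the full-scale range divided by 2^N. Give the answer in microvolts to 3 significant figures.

29.4 µV

The full-scale span is 7.7 − (-7.7) = 15.4 V.
Required number of levels: 15.4/81.0 µV = 190120; smallest N with 2^N ≥ that is 18.
LSB = 15.4 V ÷ 2^18 = 15.4/262144 V = 58.746 µV.
Half an LSB is 29.4 µV.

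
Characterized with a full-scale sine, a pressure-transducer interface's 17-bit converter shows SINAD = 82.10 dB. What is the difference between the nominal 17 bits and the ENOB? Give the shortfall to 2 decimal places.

Effective bits = (82.10 − 1.76)/6.02 = 13.3455.
17 − 13.3455 = 3.65 bits below nominal.

3.65 bits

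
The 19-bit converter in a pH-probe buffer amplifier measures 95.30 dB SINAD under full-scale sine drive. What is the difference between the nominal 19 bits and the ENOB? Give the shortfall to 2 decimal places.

3.46 bits

ENOB = (SINAD − 1.76)/6.02 = (95.30 − 1.76)/6.02 = 15.5382 bits.
19 − 15.5382 = 3.46 bits below nominal.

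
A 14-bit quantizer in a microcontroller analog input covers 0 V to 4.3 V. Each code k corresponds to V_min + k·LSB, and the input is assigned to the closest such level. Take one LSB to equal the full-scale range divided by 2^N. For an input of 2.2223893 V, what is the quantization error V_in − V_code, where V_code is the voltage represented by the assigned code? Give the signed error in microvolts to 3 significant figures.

Full-scale range = 4.3 V. LSB = 4.3 V / 2^14 ≈ 262.5 µV.
(2.2223893 − (0)) / LSB = 2.2223893 × 16384/4.3 = 8467.8201. Nearest integer: k = 8468.
Reconstructed level: 0 + 8468 × 4.3/16384 V = 2.2224365234 V.
V_in − V_code = 2.2223893 − (2.2224365234) = −47.2 µV.

−47.2 µV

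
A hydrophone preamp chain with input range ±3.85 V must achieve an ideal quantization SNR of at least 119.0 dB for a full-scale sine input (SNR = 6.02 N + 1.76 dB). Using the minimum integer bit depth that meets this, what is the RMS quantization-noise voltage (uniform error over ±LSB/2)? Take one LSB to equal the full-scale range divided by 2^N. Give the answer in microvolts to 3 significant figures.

2.12 µV

Span: 3.85 V − (-3.85 V) = 7.7 V.
N ≥ (119.0 − 1.76)/6.02 = 19.475 → N_min = 20.
LSB = 7.7 V / 2^20 = 7.3433 µV.
σ_q = LSB/√12 = 7.3433 µV/3.4641 = 2.12 µV.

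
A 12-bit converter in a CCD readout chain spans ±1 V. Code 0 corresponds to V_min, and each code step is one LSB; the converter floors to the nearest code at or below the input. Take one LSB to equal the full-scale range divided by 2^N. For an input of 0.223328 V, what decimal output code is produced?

Full-scale range = 1 V − (-1 V) = 2 V. LSB = 2 V / 2^12 ≈ 488.3 µV.
code = ⌊(V_in − V_min)/LSB⌋ = ⌊(V_in − V_min) × 2^12 / range⌋
     = ⌊(0.223328 − (-1)) × 4096 / 2⌋ = ⌊1.223328 × 4096/2⌋
     = ⌊2505.376⌋ = 2505.

2505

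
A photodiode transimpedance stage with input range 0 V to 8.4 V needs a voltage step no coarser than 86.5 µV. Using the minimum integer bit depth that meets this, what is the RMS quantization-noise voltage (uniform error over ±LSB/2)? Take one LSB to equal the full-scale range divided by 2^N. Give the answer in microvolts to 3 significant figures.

V_FS = 8.4 V.
Levels needed ≥ 8.4/86.5 µV = 97110. 2^17 = 131072 suffices, so N_min = 17.
LSB = 8.4 V / 2^17 = 64.087 µV.
σ_q = LSB/√12 = 64.087 µV/3.4641 = 18.5 µV.

18.5 µV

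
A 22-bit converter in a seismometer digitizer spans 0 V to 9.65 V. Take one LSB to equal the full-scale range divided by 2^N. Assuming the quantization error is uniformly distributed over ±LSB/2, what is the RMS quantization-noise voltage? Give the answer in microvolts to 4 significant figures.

Range is 9.65 V.
One LSB is 9.65 V / 4194304 = 2.30074 µV.
σ_q = LSB/√12 = 2.30074 µV/3.4641 = 0.6642 µV.

0.6642 µV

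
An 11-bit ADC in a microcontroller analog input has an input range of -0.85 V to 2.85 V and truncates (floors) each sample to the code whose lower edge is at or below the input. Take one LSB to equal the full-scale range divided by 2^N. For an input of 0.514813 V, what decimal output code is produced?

Range = 2.85 − (-0.85) = 3.7 V. LSB = 3.7 V / 2^11 ≈ 1.807 mV.
V_in − V_min = 0.514813 − (-0.85) = 1.364813 V.
Divide by LSB: 1.364813 × 2048/3.7 = 755.4424.
Truncating gives code 755.

755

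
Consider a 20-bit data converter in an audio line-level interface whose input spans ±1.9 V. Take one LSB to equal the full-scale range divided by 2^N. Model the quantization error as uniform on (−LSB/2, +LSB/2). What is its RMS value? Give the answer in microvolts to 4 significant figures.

The full-scale span is 1.9 − (-1.9) = 3.8 V.
Step size = 3.8/1048576 V = 3.62396 µV.
σ_q = LSB/√12 = 3.62396 µV/3.4641 = 1.046 µV.

1.046 µV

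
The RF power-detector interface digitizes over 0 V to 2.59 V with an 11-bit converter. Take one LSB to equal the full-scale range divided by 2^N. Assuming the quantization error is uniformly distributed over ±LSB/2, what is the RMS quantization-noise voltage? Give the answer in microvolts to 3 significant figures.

365 µV

V_FS = 2.59 V.
One LSB is 2.59 V / 2048 = 1.2646 mV.
RMS of a uniform error over width LSB is LSB/√12 = 365 µV.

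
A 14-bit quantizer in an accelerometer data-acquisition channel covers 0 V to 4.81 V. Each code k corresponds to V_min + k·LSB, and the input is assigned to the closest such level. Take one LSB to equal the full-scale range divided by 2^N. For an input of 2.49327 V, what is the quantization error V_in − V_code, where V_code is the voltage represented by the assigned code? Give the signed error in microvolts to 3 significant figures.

−97.3 µV

V_FS = 4.81 V. LSB = 4.81 V / 2^14 ≈ 293.6 µV.
(V_in − V_min)/LSB = (2.49327 − (0)) × 16384/4.81 = 8492.6685 → nearest code k = 8493.
V_code = 0 + (8493/16384) × 4.81 = 2.4933673096 V.
e = 2.49327 − (2.4933673096) = −97.3 µV.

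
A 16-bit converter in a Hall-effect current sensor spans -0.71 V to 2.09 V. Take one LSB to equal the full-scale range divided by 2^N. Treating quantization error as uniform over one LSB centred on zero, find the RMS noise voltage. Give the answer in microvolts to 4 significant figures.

The full-scale span is 2.09 − (-0.71) = 2.8 V.
One LSB is 2.8 V / 65536 = 42.7246 µV.
σ_q = LSB/√12 = 42.7246 µV/3.4641 = 12.33 µV.

12.33 µV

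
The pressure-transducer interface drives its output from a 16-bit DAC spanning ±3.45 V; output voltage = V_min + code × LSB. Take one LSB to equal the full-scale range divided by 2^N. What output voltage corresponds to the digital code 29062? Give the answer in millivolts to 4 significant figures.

-390.2 mV

Full-scale range = 3.45 V − (-3.45 V) = 6.9 V. LSB = 6.9 V / 2^16.
V_out = -3.45 + 29062 × (6.9/65536) V
      = -3.45 V + 3.05981 V = -0.390189 V.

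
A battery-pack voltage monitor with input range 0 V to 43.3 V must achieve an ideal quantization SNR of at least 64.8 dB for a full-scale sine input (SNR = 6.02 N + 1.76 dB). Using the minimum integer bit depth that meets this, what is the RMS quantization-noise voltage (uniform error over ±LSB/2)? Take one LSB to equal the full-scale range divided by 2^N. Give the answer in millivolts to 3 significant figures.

Span = 43.3 V.
6.02 N + 1.76 ≥ 64.8 gives N ≥ 10.472, so the minimum integer is 11.
LSB = 43.3 V / 2^11 = 21.143 mV.
V_rms = LSB/√12 = 6.10 mV.

6.10 mV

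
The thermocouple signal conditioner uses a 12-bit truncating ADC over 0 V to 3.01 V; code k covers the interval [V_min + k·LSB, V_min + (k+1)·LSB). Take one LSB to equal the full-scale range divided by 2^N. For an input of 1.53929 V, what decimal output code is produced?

2094

V_FS = 3.01 V. LSB = 3.01 V / 2^12 ≈ 0.7349 mV.
(V_in − V_min) × 2^12/range = (1.53929 − (0)) × 4096/3.01 = 2094.662.
Floor → code = 2094.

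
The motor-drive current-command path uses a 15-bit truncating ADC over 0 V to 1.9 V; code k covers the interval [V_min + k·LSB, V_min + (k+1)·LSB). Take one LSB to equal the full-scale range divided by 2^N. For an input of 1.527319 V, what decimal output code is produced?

Full-scale range = 1.9 V. LSB = 1.9 V / 2^15 ≈ 57.98 µV.
V_in − V_min = 1.527319 − (0) = 1.527319 V.
Divide by LSB: 1.527319 × 32768/1.9 = 26340.6258.
Truncating gives code 26340.

26340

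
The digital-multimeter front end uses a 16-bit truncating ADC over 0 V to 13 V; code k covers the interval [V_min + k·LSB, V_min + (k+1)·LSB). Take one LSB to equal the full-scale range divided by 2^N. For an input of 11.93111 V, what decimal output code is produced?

Full-scale range = 13 V. LSB = 13 V / 2^16 ≈ 198.4 µV.
(V_in − V_min) × 2^16/range = (11.93111 − (0)) × 65536/13 = 60147.479.
Floor → code = 60147.

60147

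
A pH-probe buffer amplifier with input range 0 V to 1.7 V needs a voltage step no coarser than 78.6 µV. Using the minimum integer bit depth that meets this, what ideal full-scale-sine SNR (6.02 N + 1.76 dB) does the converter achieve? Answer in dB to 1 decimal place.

92.1 dB

Full-scale range = 1.7 V.
Need 2^N ≥ 1.7 V / 78.6 µV = 21630 → N_min = 15.
6.02(15) + 1.76 = 92.06 dB.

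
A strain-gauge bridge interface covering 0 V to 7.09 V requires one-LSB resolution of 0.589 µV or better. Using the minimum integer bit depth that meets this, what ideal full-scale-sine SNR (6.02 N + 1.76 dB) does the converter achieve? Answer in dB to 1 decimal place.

146.2 dB

Span = 7.09 V.
Need 2^N ≥ 7.09 V / 0.589 µV = 1.204e7 → N_min = 24.
Ideal SNR at N = 24: 6.02·24 + 1.76 = 146.2 dB.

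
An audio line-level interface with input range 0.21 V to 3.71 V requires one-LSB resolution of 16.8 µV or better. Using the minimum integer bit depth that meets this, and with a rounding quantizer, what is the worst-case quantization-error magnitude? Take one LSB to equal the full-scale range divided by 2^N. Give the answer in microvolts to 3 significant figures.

6.68 µV

The full-scale span is 3.71 − (0.21) = 3.5 V.
Need 2^N ≥ 3.5 V / 16.8 µV = 208300 → N_min = 18.
One LSB is 3.5 V / 262144 = 13.351 µV.
Half an LSB is 6.68 µV.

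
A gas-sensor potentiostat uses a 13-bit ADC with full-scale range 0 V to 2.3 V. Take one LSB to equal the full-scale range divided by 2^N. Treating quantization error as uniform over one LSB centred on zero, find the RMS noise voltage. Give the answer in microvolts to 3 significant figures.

Full-scale range = 2.3 V.
LSB = 2.3 V ÷ 2^13 = 2.3/8192 V = 280.76 µV.
V_rms = LSB/√12 = 280.76 µV / √12 = 81.0 µV.

81.0 µV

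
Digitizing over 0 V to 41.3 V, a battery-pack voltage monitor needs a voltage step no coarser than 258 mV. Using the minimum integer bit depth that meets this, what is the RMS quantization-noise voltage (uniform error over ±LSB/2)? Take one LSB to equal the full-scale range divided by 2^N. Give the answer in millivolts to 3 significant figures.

V_FS = 41.3 V.
Required number of levels: 41.3/258 mV = 160.08; smallest N with 2^N ≥ that is 8.
Step size = 41.3/256 V = 161.33 mV.
σ_q = LSB/√12 = 161.33 mV/3.4641 = 46.6 mV.

46.6 mV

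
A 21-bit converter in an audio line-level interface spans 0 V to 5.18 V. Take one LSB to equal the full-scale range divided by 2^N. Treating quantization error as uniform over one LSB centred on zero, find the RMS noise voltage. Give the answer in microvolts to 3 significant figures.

0.713 µV

Range is 5.18 V.
Step size = 5.18/2097152 V = 2.4700 µV.
For a uniform distribution on [−LSB/2, +LSB/2], V_rms = LSB/√12 = 2.4700 µV/3.4641 = 0.713 µV.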